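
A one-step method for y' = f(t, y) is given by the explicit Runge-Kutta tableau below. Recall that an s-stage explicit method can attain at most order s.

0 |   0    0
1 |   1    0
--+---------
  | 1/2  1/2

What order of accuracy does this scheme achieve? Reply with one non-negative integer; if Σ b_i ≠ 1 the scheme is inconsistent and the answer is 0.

b = (1/2, 1/2)
c = (0, 1)
Σ b_i: 1/2·1 + 1/2·1 = 1 ✓
b·c: 1/2·1 = 1/2 ✓; 2 stages ⇒ order 2.

2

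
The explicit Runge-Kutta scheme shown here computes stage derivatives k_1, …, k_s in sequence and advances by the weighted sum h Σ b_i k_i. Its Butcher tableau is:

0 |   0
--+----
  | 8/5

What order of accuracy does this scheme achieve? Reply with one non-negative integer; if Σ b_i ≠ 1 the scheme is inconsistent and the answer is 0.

0

b = (8/5)
c = (0)
Σ b_i: 8/5·1 = 8/5 ≠ 1 ⇒ order 0.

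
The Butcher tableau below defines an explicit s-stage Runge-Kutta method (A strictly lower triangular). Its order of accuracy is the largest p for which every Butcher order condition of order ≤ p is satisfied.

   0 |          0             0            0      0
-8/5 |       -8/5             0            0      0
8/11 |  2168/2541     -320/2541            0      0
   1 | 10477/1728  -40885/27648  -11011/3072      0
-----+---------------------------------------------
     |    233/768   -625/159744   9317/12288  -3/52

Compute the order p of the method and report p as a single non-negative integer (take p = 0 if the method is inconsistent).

b = (233/768, -625/159744, 9317/12288, -3/52)
c = (0, -8/5, 8/11, 1)
Ac = (0, 0, 512/2541, -13/54)
Σ b_i: 233/768·1 + (-625/159744)·1 + 9317/12288·1 + (-3/52)·1 = 1 ✓
b·c: (-625/159744)·(-8/5) + 9317/12288·8/11 + (-3/52)·1 = 1/2 ✓
b·c²: (-625/159744)·64/25 + 9317/12288·64/121 + (-3/52)·1 = 1/3 ✓
b·Ac: 9317/12288·512/2541 + (-3/52)·(-13/54) = 1/6 ✓
b·c³: (-625/159744)·(-512/125) + 9317/12288·512/1331 + (-3/52)·1 = 1/4 ✓
b·(c∘Ac): 9317/12288·4096/27951 + (-3/52)·(-13/54) = 1/8 ✓
b·Ac²: 9317/12288·(-4096/12705) + (-3/52)·(-767/135) = 1/12 ✓
b·A²c: (-3/52)·(-13/18) = 1/24 ✓; 4 stages ⇒ order 4.

4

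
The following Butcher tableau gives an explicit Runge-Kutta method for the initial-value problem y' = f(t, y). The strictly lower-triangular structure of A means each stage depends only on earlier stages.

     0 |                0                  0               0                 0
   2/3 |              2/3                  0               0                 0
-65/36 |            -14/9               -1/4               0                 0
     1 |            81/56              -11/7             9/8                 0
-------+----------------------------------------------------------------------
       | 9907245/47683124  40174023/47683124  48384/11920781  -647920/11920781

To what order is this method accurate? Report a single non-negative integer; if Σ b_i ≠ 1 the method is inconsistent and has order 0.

3

b = (9907245/47683124, 40174023/47683124, 48384/11920781, -647920/11920781)
c = (0, 2/3, -65/36, 1)
Ac = (0, 0, -1/6, -2069/672)
Σ b_i: 9907245/47683124·1 + 40174023/47683124·1 + 48384/11920781·1 + (-647920/11920781)·1 = 1 ✓
b·c: 40174023/47683124·2/3 + 48384/11920781·(-65/36) + (-647920/11920781)·1 = 1/2 ✓
b·c²: 40174023/47683124·4/9 + 48384/11920781·4225/1296 + (-647920/11920781)·1 = 1/3 ✓
b·Ac: 48384/11920781·(-1/6) + (-647920/11920781)·(-2069/672) = 1/6 ✓
b·c³: 40174023/47683124·8/27 + 48384/11920781·(-274625/46656) + (-647920/11920781)·1 = 55164706/321861087 ≠ 1/4 ⇒ order 3.
b·(c∘Ac): 48384/11920781·65/216 + (-647920/11920781)·(-2069/672) = 12056525/71524686 ≠ 1/8
b·Ac²: 48384/11920781·(-1/9) + (-647920/11920781)·7981/2688 = -46299109/286098744 ≠ 1/12
b·A²c: (-647920/11920781)·(-3/16) = 121485/11920781 ≠ 1/24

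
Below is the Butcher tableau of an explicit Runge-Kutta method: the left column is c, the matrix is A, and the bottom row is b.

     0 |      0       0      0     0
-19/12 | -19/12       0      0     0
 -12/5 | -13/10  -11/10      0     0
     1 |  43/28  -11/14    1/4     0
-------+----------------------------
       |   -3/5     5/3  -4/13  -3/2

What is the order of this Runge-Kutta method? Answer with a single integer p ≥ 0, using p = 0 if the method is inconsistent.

b = (-3/5, 5/3, -4/13, -3/2)
c = (0, -19/12, -12/5, 1)
Ac = (0, 0, 209/120, 541/840)
Σ b_i: (-3/5)·1 + 5/3·1 + (-4/13)·1 + (-3/2)·1 = -289/390 ≠ 1 ⇒ order 0.

0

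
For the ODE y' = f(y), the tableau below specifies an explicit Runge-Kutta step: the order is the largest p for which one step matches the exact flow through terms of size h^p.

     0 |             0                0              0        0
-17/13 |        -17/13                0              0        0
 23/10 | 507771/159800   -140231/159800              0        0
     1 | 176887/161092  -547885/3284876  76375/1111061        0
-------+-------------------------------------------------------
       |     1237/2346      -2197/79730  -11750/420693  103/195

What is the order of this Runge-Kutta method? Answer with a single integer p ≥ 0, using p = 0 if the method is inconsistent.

b = (1237/2346, -2197/79730, -11750/420693, 103/195)
c = (0, -17/13, 23/10, 1)
Ac = (0, 0, 10787/9400, 155/412)
Σ b_i: 1237/2346·1 + (-2197/79730)·1 + (-11750/420693)·1 + 103/195·1 = 1 ✓
b·c: (-2197/79730)·(-17/13) + (-11750/420693)·23/10 + 103/195·1 = 1/2 ✓
b·c²: (-2197/79730)·289/169 + (-11750/420693)·529/100 + 103/195·1 = 1/3 ✓
b·Ac: (-11750/420693)·10787/9400 + 103/195·155/412 = 1/6 ✓
b·c³: (-2197/79730)·(-4913/2197) + (-11750/420693)·12167/1000 + 103/195·1 = 1/4 ✓
b·(c∘Ac): (-11750/420693)·248101/94000 + 103/195·155/412 = 1/8 ✓
b·Ac²: (-11750/420693)·(-183379/122200) + 103/195·105/1339 = 1/12 ✓
b·A²c: 103/195·65/824 = 1/24 ✓; 4 stages ⇒ order 4.

4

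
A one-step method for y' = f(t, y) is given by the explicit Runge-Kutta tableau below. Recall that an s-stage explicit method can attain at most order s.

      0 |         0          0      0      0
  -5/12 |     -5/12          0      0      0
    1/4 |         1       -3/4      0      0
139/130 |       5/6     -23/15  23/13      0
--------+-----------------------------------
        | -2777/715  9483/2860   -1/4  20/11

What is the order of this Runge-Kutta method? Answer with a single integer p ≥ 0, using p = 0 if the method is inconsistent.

2

b = (-2777/715, 9483/2860, -1/4, 20/11)
c = (0, -5/12, 1/4, 139/130)
Ac = (0, 0, 5/16, 253/234)
Σ b_i: (-2777/715)·1 + 9483/2860·1 + (-1/4)·1 + 20/11·1 = 1 ✓
b·c: 9483/2860·(-5/12) + (-1/4)·1/4 + 20/11·139/130 = 1/2 ✓
b·c²: 9483/2860·25/144 + (-1/4)·1/16 + 20/11·19321/16900 = 294317/111540 ≠ 1/3 ⇒ order 2.
b·Ac: (-1/4)·5/16 + 20/11·253/234 = 14135/7488 ≠ 1/6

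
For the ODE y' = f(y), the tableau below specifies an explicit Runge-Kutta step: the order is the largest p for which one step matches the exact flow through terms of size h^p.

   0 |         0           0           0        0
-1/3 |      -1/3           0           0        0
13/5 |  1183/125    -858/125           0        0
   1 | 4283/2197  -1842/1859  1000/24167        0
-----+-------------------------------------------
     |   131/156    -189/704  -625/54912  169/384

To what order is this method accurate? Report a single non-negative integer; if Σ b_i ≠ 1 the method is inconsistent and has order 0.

4

b = (131/156, -189/704, -625/54912, 169/384)
c = (0, -1/3, 13/5, 1)
Ac = (0, 0, 286/125, 74/169)
Σ b_i: 131/156·1 + (-189/704)·1 + (-625/54912)·1 + 169/384·1 = 1 ✓
b·c: (-189/704)·(-1/3) + (-625/54912)·13/5 + 169/384·1 = 1/2 ✓
b·c²: (-189/704)·1/9 + (-625/54912)·169/25 + 169/384·1 = 1/3 ✓
b·Ac: (-625/54912)·286/125 + 169/384·74/169 = 1/6 ✓
b·c³: (-189/704)·(-1/27) + (-625/54912)·2197/125 + 169/384·1 = 1/4 ✓
b·(c∘Ac): (-625/54912)·3718/625 + 169/384·74/169 = 1/8 ✓
b·Ac²: (-625/54912)·(-286/375) + 169/384·86/507 = 1/12 ✓
b·A²c: 169/384·16/169 = 1/24 ✓; 4 stages ⇒ order 4.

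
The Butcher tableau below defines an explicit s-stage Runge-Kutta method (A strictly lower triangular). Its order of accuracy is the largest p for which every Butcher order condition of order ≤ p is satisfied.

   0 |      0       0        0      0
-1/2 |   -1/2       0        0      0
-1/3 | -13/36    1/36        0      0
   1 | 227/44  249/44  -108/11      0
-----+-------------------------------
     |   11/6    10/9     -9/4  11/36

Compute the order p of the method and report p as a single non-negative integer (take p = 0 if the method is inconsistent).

4

b = (11/6, 10/9, -9/4, 11/36)
c = (0, -1/2, -1/3, 1)
Ac = (0, 0, -1/72, 39/88)
Σ b_i: 11/6·1 + 10/9·1 + (-9/4)·1 + 11/36·1 = 1 ✓
b·c: 10/9·(-1/2) + (-9/4)·(-1/3) + 11/36·1 = 1/2 ✓
b·c²: 10/9·1/4 + (-9/4)·1/9 + 11/36·1 = 1/3 ✓
b·Ac: (-9/4)·(-1/72) + 11/36·39/88 = 1/6 ✓
b·c³: 10/9·(-1/8) + (-9/4)·(-1/27) + 11/36·1 = 1/4 ✓
b·(c∘Ac): (-9/4)·1/216 + 11/36·39/88 = 1/8 ✓
b·Ac²: (-9/4)·1/144 + 11/36·57/176 = 1/12 ✓
b·A²c: 11/36·3/22 = 1/24 ✓; 4 stages ⇒ order 4.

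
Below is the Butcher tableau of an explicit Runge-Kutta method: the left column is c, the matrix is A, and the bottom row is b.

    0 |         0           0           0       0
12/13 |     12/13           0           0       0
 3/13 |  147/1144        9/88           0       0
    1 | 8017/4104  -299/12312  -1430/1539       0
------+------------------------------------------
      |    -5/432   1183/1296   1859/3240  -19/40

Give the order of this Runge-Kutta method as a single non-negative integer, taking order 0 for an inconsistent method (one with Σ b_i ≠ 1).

b = (-5/432, 1183/1296, 1859/3240, -19/40)
c = (0, 12/13, 3/13, 1)
Ac = (0, 0, 27/286, -9/38)
Σ b_i: (-5/432)·1 + 1183/1296·1 + 1859/3240·1 + (-19/40)·1 = 1 ✓
b·c: 1183/1296·12/13 + 1859/3240·3/13 + (-19/40)·1 = 1/2 ✓
b·c²: 1183/1296·144/169 + 1859/3240·9/169 + (-19/40)·1 = 1/3 ✓
b·Ac: 1859/3240·27/286 + (-19/40)·(-9/38) = 1/6 ✓
b·c³: 1183/1296·1728/2197 + 1859/3240·27/2197 + (-19/40)·1 = 1/4 ✓
b·(c∘Ac): 1859/3240·81/3718 + (-19/40)·(-9/38) = 1/8 ✓
b·Ac²: 1859/3240·162/1859 + (-19/40)·(-4/57) = 1/12 ✓
b·A²c: (-19/40)·(-5/57) = 1/24 ✓; 4 stages ⇒ order 4.

4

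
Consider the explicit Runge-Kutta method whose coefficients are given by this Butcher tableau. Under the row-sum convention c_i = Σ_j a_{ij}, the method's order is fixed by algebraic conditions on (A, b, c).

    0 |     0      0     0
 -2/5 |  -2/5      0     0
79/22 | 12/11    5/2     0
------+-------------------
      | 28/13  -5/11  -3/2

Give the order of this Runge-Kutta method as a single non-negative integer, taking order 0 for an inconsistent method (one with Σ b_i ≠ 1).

b = (28/13, -5/11, -3/2)
c = (0, -2/5, 79/22)
Ac = (0, 0, -1)
Σ b_i: 28/13·1 + (-5/11)·1 + (-3/2)·1 = 57/286 ≠ 1 ⇒ order 0.

0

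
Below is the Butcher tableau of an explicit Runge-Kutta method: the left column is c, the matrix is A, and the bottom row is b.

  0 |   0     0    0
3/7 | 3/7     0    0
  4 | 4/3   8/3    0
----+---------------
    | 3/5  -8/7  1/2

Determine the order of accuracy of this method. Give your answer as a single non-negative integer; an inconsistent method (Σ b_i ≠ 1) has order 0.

b = (3/5, -8/7, 1/2)
c = (0, 3/7, 4)
Ac = (0, 0, 8/7)
Σ b_i: 3/5·1 + (-8/7)·1 + 1/2·1 = -3/70 ≠ 1 ⇒ order 0.

0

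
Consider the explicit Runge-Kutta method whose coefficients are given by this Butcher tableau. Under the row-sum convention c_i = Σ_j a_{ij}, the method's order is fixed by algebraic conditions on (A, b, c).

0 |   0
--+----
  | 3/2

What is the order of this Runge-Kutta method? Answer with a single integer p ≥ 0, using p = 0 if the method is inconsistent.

0

b = (3/2)
c = (0)
Σ b_i: 3/2·1 = 3/2 ≠ 1 ⇒ order 0.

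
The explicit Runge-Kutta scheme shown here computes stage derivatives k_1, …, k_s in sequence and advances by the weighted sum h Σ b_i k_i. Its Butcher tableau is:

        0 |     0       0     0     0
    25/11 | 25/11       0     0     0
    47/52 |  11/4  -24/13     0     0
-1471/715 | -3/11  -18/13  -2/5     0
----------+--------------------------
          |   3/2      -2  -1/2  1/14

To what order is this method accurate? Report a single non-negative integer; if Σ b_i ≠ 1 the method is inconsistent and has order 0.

0

b = (3/2, -2, -1/2, 1/14)
c = (0, 25/11, 47/52, -1471/715)
Ac = (0, 0, -600/143, -5017/1430)
Σ b_i: 3/2·1 + (-2)·1 + (-1/2)·1 + 1/14·1 = -13/14 ≠ 1 ⇒ order 0.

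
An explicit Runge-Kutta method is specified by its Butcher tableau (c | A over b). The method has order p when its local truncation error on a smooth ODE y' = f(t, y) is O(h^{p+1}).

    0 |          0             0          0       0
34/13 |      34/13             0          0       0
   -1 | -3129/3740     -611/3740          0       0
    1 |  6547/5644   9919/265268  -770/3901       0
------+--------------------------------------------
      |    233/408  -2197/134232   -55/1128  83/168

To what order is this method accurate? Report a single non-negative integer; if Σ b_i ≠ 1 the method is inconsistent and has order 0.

b = (233/408, -2197/134232, -55/1128, 83/168)
c = (0, 34/13, -1, 1)
Ac = (0, 0, -47/110, 49/166)
Σ b_i: 233/408·1 + (-2197/134232)·1 + (-55/1128)·1 + 83/168·1 = 1 ✓
b·c: (-2197/134232)·34/13 + (-55/1128)·(-1) + 83/168·1 = 1/2 ✓
b·c²: (-2197/134232)·1156/169 + (-55/1128)·1 + 83/168·1 = 1/3 ✓
b·Ac: (-55/1128)·(-47/110) + 83/168·49/166 = 1/6 ✓
b·c³: (-2197/134232)·39304/2197 + (-55/1128)·(-1) + 83/168·1 = 1/4 ✓
b·(c∘Ac): (-55/1128)·47/110 + 83/168·49/166 = 1/8 ✓
b·Ac²: (-55/1128)·(-799/715) + 83/168·63/1079 = 1/12 ✓
b·A²c: 83/168·7/83 = 1/24 ✓; 4 stages ⇒ order 4.

4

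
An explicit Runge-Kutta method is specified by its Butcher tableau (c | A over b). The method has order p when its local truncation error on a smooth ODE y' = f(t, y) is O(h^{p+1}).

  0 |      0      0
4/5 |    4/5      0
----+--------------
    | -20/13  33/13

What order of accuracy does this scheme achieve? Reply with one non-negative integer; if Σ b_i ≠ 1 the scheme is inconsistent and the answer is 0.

b = (-20/13, 33/13)
c = (0, 4/5)
Σ b_i: (-20/13)·1 + 33/13·1 = 1 ✓
b·c: 33/13·4/5 = 132/65 ≠ 1/2 ⇒ order 1.

1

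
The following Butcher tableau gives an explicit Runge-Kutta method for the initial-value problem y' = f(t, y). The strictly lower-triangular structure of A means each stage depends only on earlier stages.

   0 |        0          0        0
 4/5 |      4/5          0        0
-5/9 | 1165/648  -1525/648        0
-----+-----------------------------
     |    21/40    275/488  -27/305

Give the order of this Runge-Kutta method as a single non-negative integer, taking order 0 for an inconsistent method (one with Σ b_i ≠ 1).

3

b = (21/40, 275/488, -27/305)
c = (0, 4/5, -5/9)
Ac = (0, 0, -305/162)
Σ b_i: 21/40·1 + 275/488·1 + (-27/305)·1 = 1 ✓
b·c: 275/488·4/5 + (-27/305)·(-5/9) = 1/2 ✓
b·c²: 275/488·16/25 + (-27/305)·25/81 = 1/3 ✓
b·Ac: (-27/305)·(-305/162) = 1/6 ✓; 3 stages ⇒ order 3.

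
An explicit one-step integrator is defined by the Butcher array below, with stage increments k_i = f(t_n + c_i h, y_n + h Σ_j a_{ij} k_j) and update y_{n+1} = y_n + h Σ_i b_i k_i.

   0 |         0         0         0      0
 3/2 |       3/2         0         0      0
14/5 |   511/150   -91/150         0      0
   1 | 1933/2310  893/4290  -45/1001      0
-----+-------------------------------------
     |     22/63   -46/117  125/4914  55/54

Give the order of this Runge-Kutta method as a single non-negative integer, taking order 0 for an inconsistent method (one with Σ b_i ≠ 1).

4

b = (22/63, -46/117, 125/4914, 55/54)
c = (0, 3/2, 14/5, 1)
Ac = (0, 0, -91/100, 41/220)
Σ b_i: 22/63·1 + (-46/117)·1 + 125/4914·1 + 55/54·1 = 1 ✓
b·c: (-46/117)·3/2 + 125/4914·14/5 + 55/54·1 = 1/2 ✓
b·c²: (-46/117)·9/4 + 125/4914·196/25 + 55/54·1 = 1/3 ✓
b·Ac: 125/4914·(-91/100) + 55/54·41/220 = 1/6 ✓
b·c³: (-46/117)·27/8 + 125/4914·2744/125 + 55/54·1 = 1/4 ✓
b·(c∘Ac): 125/4914·(-637/250) + 55/54·41/220 = 1/8 ✓
b·Ac²: 125/4914·(-273/200) + 55/54·51/440 = 1/12 ✓
b·A²c: 55/54·9/220 = 1/24 ✓; 4 stages ⇒ order 4.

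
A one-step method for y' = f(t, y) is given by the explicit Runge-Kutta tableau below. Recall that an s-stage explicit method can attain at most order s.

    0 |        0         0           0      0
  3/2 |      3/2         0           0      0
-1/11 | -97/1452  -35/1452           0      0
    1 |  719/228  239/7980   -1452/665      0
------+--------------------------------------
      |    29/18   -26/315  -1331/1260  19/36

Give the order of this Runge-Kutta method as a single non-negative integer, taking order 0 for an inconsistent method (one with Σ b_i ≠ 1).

4

b = (29/18, -26/315, -1331/1260, 19/36)
c = (0, 3/2, -1/11, 1)
Ac = (0, 0, -35/968, 37/152)
Σ b_i: 29/18·1 + (-26/315)·1 + (-1331/1260)·1 + 19/36·1 = 1 ✓
b·c: (-26/315)·3/2 + (-1331/1260)·(-1/11) + 19/36·1 = 1/2 ✓
b·c²: (-26/315)·9/4 + (-1331/1260)·1/121 + 19/36·1 = 1/3 ✓
b·Ac: (-1331/1260)·(-35/968) + 19/36·37/152 = 1/6 ✓
b·c³: (-26/315)·27/8 + (-1331/1260)·(-1/1331) + 19/36·1 = 1/4 ✓
b·(c∘Ac): (-1331/1260)·35/10648 + 19/36·37/152 = 1/8 ✓
b·Ac²: (-1331/1260)·(-105/1936) + 19/36·15/304 = 1/12 ✓
b·A²c: 19/36·3/38 = 1/24 ✓; 4 stages ⇒ order 4.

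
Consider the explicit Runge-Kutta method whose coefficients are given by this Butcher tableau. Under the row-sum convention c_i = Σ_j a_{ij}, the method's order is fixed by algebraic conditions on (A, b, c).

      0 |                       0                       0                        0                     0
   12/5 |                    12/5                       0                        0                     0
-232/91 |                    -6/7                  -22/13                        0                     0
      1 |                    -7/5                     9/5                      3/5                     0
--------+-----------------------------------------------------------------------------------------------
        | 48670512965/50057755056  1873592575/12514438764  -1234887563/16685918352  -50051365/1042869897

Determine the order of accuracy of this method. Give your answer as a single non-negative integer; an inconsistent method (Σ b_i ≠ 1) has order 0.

b = (48670512965/50057755056, 1873592575/12514438764, -1234887563/16685918352, -50051365/1042869897)
c = (0, 12/5, -232/91, 1)
Ac = (0, 0, -264/65, 6348/2275)
Σ b_i: 48670512965/50057755056·1 + 1873592575/12514438764·1 + (-1234887563/16685918352)·1 + (-50051365/1042869897)·1 = 1 ✓
b·c: 1873592575/12514438764·12/5 + (-1234887563/16685918352)·(-232/91) + (-50051365/1042869897)·1 = 1/2 ✓
b·c²: 1873592575/12514438764·144/25 + (-1234887563/16685918352)·53824/8281 + (-50051365/1042869897)·1 = 1/3 ✓
b·Ac: (-1234887563/16685918352)·(-264/65) + (-50051365/1042869897)·6348/2275 = 1/6 ✓
b·c³: 1873592575/12514438764·1728/125 + (-1234887563/16685918352)·(-12487168/753571) + (-50051365/1042869897)·1 = 118554049889/36500446395 ≠ 1/4 ⇒ order 3.
b·(c∘Ac): (-1234887563/16685918352)·61248/5915 + (-50051365/1042869897)·6348/2275 = -1564732984/1738116495 ≠ 1/8
b·Ac²: (-1234887563/16685918352)·(-3168/325) + (-50051365/1042869897)·14768976/1035125 = 5794833026/158168601045 ≠ 1/12
b·A²c: (-50051365/1042869897)·(-792/325) = 67761848/579372165 ≠ 1/24

3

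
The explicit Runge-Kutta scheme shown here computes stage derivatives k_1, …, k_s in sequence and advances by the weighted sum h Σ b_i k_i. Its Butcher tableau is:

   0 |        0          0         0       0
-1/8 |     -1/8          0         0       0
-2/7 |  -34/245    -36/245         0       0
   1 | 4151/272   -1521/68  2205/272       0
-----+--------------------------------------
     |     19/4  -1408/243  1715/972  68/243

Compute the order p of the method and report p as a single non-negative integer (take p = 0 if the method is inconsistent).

4

b = (19/4, -1408/243, 1715/972, 68/243)
c = (0, -1/8, -2/7, 1)
Ac = (0, 0, 9/490, 261/544)
Σ b_i: 19/4·1 + (-1408/243)·1 + 1715/972·1 + 68/243·1 = 1 ✓
b·c: (-1408/243)·(-1/8) + 1715/972·(-2/7) + 68/243·1 = 1/2 ✓
b·c²: (-1408/243)·1/64 + 1715/972·4/49 + 68/243·1 = 1/3 ✓
b·Ac: 1715/972·9/490 + 68/243·261/544 = 1/6 ✓
b·c³: (-1408/243)·(-1/512) + 1715/972·(-8/343) + 68/243·1 = 1/4 ✓
b·(c∘Ac): 1715/972·(-9/1715) + 68/243·261/544 = 1/8 ✓
b·Ac²: 1715/972·(-9/3920) + 68/243·1359/4352 = 1/12 ✓
b·A²c: 68/243·81/544 = 1/24 ✓; 4 stages ⇒ order 4.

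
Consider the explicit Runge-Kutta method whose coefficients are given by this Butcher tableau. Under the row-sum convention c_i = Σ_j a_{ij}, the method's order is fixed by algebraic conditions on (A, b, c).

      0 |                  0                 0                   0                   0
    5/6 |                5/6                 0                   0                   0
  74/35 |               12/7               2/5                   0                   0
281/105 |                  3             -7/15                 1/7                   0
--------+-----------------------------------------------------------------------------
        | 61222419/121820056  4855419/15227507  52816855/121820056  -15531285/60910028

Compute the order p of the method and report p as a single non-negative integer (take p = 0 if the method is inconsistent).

3

b = (61222419/121820056, 4855419/15227507, 52816855/121820056, -15531285/60910028)
c = (0, 5/6, 74/35, 281/105)
Ac = (0, 0, 1/3, -383/4410)
Σ b_i: 61222419/121820056·1 + 4855419/15227507·1 + 52816855/121820056·1 + (-15531285/60910028)·1 = 1 ✓
b·c: 4855419/15227507·5/6 + 52816855/121820056·74/35 + (-15531285/60910028)·281/105 = 1/2 ✓
b·c²: 4855419/15227507·25/36 + 52816855/121820056·5476/1225 + (-15531285/60910028)·78961/11025 = 1/3 ✓
b·Ac: 52816855/121820056·1/3 + (-15531285/60910028)·(-383/4410) = 1/6 ✓
b·c³: 4855419/15227507·125/216 + 52816855/121820056·405224/42875 + (-15531285/60910028)·22188041/1157625 = -116086829603/191866588200 ≠ 1/4 ⇒ order 3.
b·(c∘Ac): 52816855/121820056·74/105 + (-15531285/60910028)·(-107623/463050) = 13999523423/38373317640 ≠ 1/8
b·Ac²: 52816855/121820056·5/18 + (-15531285/60910028)·291283/926100 = 385981069/9593329410 ≠ 1/12
b·A²c: (-15531285/60910028)·1/21 = -739585/60910028 ≠ 1/24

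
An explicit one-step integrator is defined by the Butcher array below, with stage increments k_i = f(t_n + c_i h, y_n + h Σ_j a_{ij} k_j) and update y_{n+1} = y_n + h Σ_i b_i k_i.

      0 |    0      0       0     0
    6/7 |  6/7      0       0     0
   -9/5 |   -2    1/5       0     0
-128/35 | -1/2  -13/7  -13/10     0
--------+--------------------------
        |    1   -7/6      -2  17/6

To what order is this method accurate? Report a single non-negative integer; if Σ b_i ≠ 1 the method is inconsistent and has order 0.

0

b = (1, -7/6, -2, 17/6)
c = (0, 6/7, -9/5, -128/35)
Ac = (0, 0, 6/35, 1833/2450)
Σ b_i: 1·1 + (-7/6)·1 + (-2)·1 + 17/6·1 = 2/3 ≠ 1 ⇒ order 0.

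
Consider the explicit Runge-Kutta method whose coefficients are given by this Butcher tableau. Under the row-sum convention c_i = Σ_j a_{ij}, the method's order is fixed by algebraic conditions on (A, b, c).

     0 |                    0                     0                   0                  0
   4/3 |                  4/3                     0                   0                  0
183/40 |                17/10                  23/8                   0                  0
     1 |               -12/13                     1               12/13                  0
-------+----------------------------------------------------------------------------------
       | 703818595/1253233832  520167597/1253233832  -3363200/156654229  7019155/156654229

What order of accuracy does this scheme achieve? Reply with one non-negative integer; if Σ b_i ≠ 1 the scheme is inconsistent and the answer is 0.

b = (703818595/1253233832, 520167597/1253233832, -3363200/156654229, 7019155/156654229)
c = (0, 4/3, 183/40, 1)
Ac = (0, 0, 23/6, 2167/390)
Σ b_i: 703818595/1253233832·1 + 520167597/1253233832·1 + (-3363200/156654229)·1 + 7019155/156654229·1 = 1 ✓
b·c: 520167597/1253233832·4/3 + (-3363200/156654229)·183/40 + 7019155/156654229·1 = 1/2 ✓
b·c²: 520167597/1253233832·16/9 + (-3363200/156654229)·33489/1600 + 7019155/156654229·1 = 1/3 ✓
b·Ac: (-3363200/156654229)·23/6 + 7019155/156654229·2167/390 = 1/6 ✓
b·c³: 520167597/1253233832·64/27 + (-3363200/156654229)·6128487/64000 + 7019155/156654229·1 = -28963638793/28197761220 ≠ 1/4 ⇒ order 3.
b·(c∘Ac): (-3363200/156654229)·1403/80 + 7019155/156654229·2167/390 = -119884891/939925374 ≠ 1/8
b·Ac²: (-3363200/156654229)·46/9 + 7019155/156654229·987403/46800 = 94250111761/112791044880 ≠ 1/12
b·A²c: 7019155/156654229·46/13 = 24837010/156654229 ≠ 1/24

3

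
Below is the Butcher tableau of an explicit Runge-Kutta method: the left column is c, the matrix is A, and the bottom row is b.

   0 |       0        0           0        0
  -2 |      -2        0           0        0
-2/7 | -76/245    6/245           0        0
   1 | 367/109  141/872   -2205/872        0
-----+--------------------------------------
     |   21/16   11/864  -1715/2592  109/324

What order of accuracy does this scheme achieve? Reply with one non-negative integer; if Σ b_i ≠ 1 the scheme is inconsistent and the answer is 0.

4

b = (21/16, 11/864, -1715/2592, 109/324)
c = (0, -2, -2/7, 1)
Ac = (0, 0, -12/245, 87/218)
Σ b_i: 21/16·1 + 11/864·1 + (-1715/2592)·1 + 109/324·1 = 1 ✓
b·c: 11/864·(-2) + (-1715/2592)·(-2/7) + 109/324·1 = 1/2 ✓
b·c²: 11/864·4 + (-1715/2592)·4/49 + 109/324·1 = 1/3 ✓
b·Ac: (-1715/2592)·(-12/245) + 109/324·87/218 = 1/6 ✓
b·c³: 11/864·(-8) + (-1715/2592)·(-8/343) + 109/324·1 = 1/4 ✓
b·(c∘Ac): (-1715/2592)·24/1715 + 109/324·87/218 = 1/8 ✓
b·Ac²: (-1715/2592)·24/245 + 109/324·48/109 = 1/12 ✓
b·A²c: 109/324·27/218 = 1/24 ✓; 4 stages ⇒ order 4.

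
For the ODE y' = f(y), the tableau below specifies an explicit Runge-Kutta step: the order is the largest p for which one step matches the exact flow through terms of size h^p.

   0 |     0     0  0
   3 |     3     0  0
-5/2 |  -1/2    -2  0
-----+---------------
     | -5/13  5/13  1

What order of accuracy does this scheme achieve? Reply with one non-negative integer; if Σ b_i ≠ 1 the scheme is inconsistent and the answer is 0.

b = (-5/13, 5/13, 1)
c = (0, 3, -5/2)
Ac = (0, 0, -6)
Σ b_i: (-5/13)·1 + 5/13·1 + 1·1 = 1 ✓
b·c: 5/13·3 + 1·(-5/2) = -35/26 ≠ 1/2 ⇒ order 1.

1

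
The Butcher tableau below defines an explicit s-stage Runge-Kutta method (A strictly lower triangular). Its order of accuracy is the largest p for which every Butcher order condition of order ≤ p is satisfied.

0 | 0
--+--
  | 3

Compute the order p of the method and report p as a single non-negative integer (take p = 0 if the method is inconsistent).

b = (3)
c = (0)
Σ b_i: 3·1 = 3 ≠ 1 ⇒ order 0.

0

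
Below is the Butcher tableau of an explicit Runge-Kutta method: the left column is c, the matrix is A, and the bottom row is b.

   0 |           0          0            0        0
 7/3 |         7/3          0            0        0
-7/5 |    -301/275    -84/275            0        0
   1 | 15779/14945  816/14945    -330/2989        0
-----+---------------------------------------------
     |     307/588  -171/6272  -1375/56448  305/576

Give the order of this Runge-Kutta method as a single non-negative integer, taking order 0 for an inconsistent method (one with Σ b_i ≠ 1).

b = (307/588, -171/6272, -1375/56448, 305/576)
c = (0, 7/3, -7/5, 1)
Ac = (0, 0, -196/275, 86/305)
Σ b_i: 307/588·1 + (-171/6272)·1 + (-1375/56448)·1 + 305/576·1 = 1 ✓
b·c: (-171/6272)·7/3 + (-1375/56448)·(-7/5) + 305/576·1 = 1/2 ✓
b·c²: (-171/6272)·49/9 + (-1375/56448)·49/25 + 305/576·1 = 1/3 ✓
b·Ac: (-1375/56448)·(-196/275) + 305/576·86/305 = 1/6 ✓
b·c³: (-171/6272)·343/27 + (-1375/56448)·(-343/125) + 305/576·1 = 1/4 ✓
b·(c∘Ac): (-1375/56448)·1372/1375 + 305/576·86/305 = 1/8 ✓
b·Ac²: (-1375/56448)·(-1372/825) + 305/576·74/915 = 1/12 ✓
b·A²c: 305/576·24/305 = 1/24 ✓; 4 stages ⇒ order 4.

4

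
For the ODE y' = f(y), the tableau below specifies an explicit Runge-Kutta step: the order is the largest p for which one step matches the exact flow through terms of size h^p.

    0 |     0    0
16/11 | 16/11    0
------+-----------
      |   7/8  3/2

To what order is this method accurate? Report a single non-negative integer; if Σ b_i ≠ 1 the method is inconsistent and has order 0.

b = (7/8, 3/2)
c = (0, 16/11)
Σ b_i: 7/8·1 + 3/2·1 = 19/8 ≠ 1 ⇒ order 0.

0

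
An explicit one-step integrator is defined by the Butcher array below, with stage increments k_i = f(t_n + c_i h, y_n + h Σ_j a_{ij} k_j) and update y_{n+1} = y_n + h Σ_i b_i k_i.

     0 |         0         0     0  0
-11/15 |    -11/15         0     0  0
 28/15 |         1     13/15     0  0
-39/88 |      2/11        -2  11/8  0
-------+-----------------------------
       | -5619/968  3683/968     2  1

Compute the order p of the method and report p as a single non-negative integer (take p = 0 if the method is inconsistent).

b = (-5619/968, 3683/968, 2, 1)
c = (0, -11/15, 28/15, -39/88)
Ac = (0, 0, -143/225, 121/30)
Σ b_i: (-5619/968)·1 + 3683/968·1 + 2·1 + 1·1 = 1 ✓
b·c: 3683/968·(-11/15) + 2·28/15 + 1·(-39/88) = 1/2 ✓
b·c²: 3683/968·121/225 + 2·784/225 + 1·1521/7744 = 1783329/193600 ≠ 1/3 ⇒ order 2.
b·Ac: 2·(-143/225) + 1·121/30 = 1243/450 ≠ 1/6

2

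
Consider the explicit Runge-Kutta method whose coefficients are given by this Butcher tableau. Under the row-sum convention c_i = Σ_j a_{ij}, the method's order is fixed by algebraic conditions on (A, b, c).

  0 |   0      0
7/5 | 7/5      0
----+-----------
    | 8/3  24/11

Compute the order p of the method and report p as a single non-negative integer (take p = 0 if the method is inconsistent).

b = (8/3, 24/11)
c = (0, 7/5)
Σ b_i: 8/3·1 + 24/11·1 = 160/33 ≠ 1 ⇒ order 0.

0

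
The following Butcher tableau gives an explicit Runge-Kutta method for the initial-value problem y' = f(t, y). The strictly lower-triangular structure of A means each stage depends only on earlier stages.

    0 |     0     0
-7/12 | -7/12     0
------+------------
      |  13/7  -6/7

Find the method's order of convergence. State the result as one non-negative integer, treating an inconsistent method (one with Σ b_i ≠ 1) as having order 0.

2

b = (13/7, -6/7)
c = (0, -7/12)
Σ b_i: 13/7·1 + (-6/7)·1 = 1 ✓
b·c: (-6/7)·(-7/12) = 1/2 ✓; 2 stages ⇒ order 2.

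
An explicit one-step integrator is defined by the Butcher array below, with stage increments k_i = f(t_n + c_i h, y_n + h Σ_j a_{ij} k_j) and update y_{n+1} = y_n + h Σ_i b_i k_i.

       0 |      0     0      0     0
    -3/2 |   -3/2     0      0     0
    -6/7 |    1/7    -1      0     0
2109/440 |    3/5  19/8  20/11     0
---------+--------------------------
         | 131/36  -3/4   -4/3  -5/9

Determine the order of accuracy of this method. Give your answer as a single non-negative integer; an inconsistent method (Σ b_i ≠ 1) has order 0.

b = (131/36, -3/4, -4/3, -5/9)
c = (0, -3/2, -6/7, 2109/440)
Ac = (0, 0, 3/2, -6309/1232)
Σ b_i: 131/36·1 + (-3/4)·1 + (-4/3)·1 + (-5/9)·1 = 1 ✓
b·c: (-3/4)·(-3/2) + (-4/3)·(-6/7) + (-5/9)·2109/440 = -365/924 ≠ 1/2 ⇒ order 1.

1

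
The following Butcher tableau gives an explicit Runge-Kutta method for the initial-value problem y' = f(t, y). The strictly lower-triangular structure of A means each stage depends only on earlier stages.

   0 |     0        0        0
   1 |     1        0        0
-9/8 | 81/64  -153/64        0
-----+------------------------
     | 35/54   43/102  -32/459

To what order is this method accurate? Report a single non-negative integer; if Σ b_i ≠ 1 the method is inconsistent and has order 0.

b = (35/54, 43/102, -32/459)
c = (0, 1, -9/8)
Ac = (0, 0, -153/64)
Σ b_i: 35/54·1 + 43/102·1 + (-32/459)·1 = 1 ✓
b·c: 43/102·1 + (-32/459)·(-9/8) = 1/2 ✓
b·c²: 43/102·1 + (-32/459)·81/64 = 1/3 ✓
b·Ac: (-32/459)·(-153/64) = 1/6 ✓; 3 stages ⇒ order 3.

3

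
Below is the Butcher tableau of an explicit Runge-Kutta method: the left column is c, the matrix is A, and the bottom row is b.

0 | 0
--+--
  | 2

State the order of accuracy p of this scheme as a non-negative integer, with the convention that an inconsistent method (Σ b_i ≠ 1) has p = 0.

0

b = (2)
c = (0)
Σ b_i: 2·1 = 2 ≠ 1 ⇒ order 0.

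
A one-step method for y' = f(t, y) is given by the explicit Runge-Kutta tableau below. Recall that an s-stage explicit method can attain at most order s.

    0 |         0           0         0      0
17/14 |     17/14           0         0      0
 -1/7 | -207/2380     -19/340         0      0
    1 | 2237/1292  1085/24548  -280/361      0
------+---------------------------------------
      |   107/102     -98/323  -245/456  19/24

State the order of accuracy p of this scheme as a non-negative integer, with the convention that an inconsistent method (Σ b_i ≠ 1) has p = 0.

b = (107/102, -98/323, -245/456, 19/24)
c = (0, 17/14, -1/7, 1)
Ac = (0, 0, -19/280, 25/152)
Σ b_i: 107/102·1 + (-98/323)·1 + (-245/456)·1 + 19/24·1 = 1 ✓
b·c: (-98/323)·17/14 + (-245/456)·(-1/7) + 19/24·1 = 1/2 ✓
b·c²: (-98/323)·289/196 + (-245/456)·1/49 + 19/24·1 = 1/3 ✓
b·Ac: (-245/456)·(-19/280) + 19/24·25/152 = 1/6 ✓
b·c³: (-98/323)·4913/2744 + (-245/456)·(-1/343) + 19/24·1 = 1/4 ✓
b·(c∘Ac): (-245/456)·19/1960 + 19/24·25/152 = 1/8 ✓
b·Ac²: (-245/456)·(-323/3920) + 19/24·15/304 = 1/12 ✓
b·A²c: 19/24·1/19 = 1/24 ✓; 4 stages ⇒ order 4.

4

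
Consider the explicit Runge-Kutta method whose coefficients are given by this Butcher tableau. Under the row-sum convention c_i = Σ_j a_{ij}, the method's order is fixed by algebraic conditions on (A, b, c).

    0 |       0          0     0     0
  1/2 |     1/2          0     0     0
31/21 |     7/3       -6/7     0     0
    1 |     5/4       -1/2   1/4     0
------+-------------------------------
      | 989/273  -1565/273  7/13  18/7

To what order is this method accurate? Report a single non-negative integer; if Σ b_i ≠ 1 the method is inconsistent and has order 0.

b = (989/273, -1565/273, 7/13, 18/7)
c = (0, 1/2, 31/21, 1)
Ac = (0, 0, -3/7, 5/42)
Σ b_i: 989/273·1 + (-1565/273)·1 + 7/13·1 + 18/7·1 = 1 ✓
b·c: (-1565/273)·1/2 + 7/13·31/21 + 18/7·1 = 1/2 ✓
b·c²: (-1565/273)·1/4 + 7/13·961/441 + 18/7·1 = 7573/3276 ≠ 1/3 ⇒ order 2.
b·Ac: 7/13·(-3/7) + 18/7·5/42 = 48/637 ≠ 1/6

2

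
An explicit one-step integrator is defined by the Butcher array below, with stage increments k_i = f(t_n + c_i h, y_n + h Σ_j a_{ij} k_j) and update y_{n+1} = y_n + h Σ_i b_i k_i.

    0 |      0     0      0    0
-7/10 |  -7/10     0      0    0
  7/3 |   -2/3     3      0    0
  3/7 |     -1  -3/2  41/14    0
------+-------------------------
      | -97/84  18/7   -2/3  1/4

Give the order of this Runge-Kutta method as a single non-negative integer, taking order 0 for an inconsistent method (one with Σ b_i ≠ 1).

b = (-97/84, 18/7, -2/3, 1/4)
c = (0, -7/10, 7/3, 3/7)
Ac = (0, 0, -21/10, 473/60)
Σ b_i: (-97/84)·1 + 18/7·1 + (-2/3)·1 + 1/4·1 = 1 ✓
b·c: 18/7·(-7/10) + (-2/3)·7/3 + 1/4·3/7 = -4093/1260 ≠ 1/2 ⇒ order 1.

1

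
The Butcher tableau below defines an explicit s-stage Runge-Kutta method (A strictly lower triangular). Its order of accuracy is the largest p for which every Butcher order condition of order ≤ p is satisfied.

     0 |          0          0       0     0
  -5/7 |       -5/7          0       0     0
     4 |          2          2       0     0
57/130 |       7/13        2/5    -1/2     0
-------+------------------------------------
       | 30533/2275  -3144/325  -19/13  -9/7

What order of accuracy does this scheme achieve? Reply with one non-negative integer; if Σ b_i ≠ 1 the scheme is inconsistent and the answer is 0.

b = (30533/2275, -3144/325, -19/13, -9/7)
c = (0, -5/7, 4, 57/130)
Ac = (0, 0, -10/7, -16/7)
Σ b_i: 30533/2275·1 + (-3144/325)·1 + (-19/13)·1 + (-9/7)·1 = 1 ✓
b·c: (-3144/325)·(-5/7) + (-19/13)·4 + (-9/7)·57/130 = 1/2 ✓
b·c²: (-3144/325)·25/49 + (-19/13)·16 + (-9/7)·3249/16900 = -23656687/828100 ≠ 1/3 ⇒ order 2.
b·Ac: (-19/13)·(-10/7) + (-9/7)·(-16/7) = 3202/637 ≠ 1/6

2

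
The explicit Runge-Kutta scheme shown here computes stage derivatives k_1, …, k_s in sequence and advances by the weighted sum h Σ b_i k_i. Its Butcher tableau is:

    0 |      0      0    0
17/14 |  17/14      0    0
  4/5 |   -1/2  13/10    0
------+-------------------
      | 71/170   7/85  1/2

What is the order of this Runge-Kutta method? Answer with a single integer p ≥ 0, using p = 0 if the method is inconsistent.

2

b = (71/170, 7/85, 1/2)
c = (0, 17/14, 4/5)
Ac = (0, 0, 221/140)
Σ b_i: 71/170·1 + 7/85·1 + 1/2·1 = 1 ✓
b·c: 7/85·17/14 + 1/2·4/5 = 1/2 ✓
b·c²: 7/85·289/196 + 1/2·16/25 = 309/700 ≠ 1/3 ⇒ order 2.
b·Ac: 1/2·221/140 = 221/280 ≠ 1/6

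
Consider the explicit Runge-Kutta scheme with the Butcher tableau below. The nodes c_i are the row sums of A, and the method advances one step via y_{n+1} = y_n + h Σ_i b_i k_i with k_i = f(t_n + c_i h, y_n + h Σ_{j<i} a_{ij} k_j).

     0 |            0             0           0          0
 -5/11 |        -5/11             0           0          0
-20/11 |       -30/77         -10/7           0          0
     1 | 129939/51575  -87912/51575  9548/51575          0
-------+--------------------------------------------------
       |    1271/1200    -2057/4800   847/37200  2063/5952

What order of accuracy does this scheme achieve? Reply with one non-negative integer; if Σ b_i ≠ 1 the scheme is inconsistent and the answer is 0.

b = (1271/1200, -2057/4800, 847/37200, 2063/5952)
c = (0, -5/11, -20/11, 1)
Ac = (0, 0, 50/77, 904/2063)
Σ b_i: 1271/1200·1 + (-2057/4800)·1 + 847/37200·1 + 2063/5952·1 = 1 ✓
b·c: (-2057/4800)·(-5/11) + 847/37200·(-20/11) + 2063/5952·1 = 1/2 ✓
b·c²: (-2057/4800)·25/121 + 847/37200·400/121 + 2063/5952·1 = 1/3 ✓
b·Ac: 847/37200·50/77 + 2063/5952·904/2063 = 1/6 ✓
b·c³: (-2057/4800)·(-125/1331) + 847/37200·(-8000/1331) + 2063/5952·1 = 1/4 ✓
b·(c∘Ac): 847/37200·(-1000/847) + 2063/5952·904/2063 = 1/8 ✓
b·Ac²: 847/37200·(-250/847) + 2063/5952·536/2063 = 1/12 ✓
b·A²c: 2063/5952·248/2063 = 1/24 ✓; 4 stages ⇒ order 4.

4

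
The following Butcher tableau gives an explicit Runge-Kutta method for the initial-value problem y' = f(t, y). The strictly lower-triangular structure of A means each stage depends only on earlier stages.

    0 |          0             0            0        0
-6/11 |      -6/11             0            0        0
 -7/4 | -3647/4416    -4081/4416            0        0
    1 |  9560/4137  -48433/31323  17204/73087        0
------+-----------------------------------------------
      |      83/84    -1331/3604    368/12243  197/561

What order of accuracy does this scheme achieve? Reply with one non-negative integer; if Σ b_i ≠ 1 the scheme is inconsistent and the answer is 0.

b = (83/84, -1331/3604, 368/12243, 197/561)
c = (0, -6/11, -7/4, 1)
Ac = (0, 0, 371/736, 85/197)
Σ b_i: 83/84·1 + (-1331/3604)·1 + 368/12243·1 + 197/561·1 = 1 ✓
b·c: (-1331/3604)·(-6/11) + 368/12243·(-7/4) + 197/561·1 = 1/2 ✓
b·c²: (-1331/3604)·36/121 + 368/12243·49/16 + 197/561·1 = 1/3 ✓
b·Ac: 368/12243·371/736 + 197/561·85/197 = 1/6 ✓
b·c³: (-1331/3604)·(-216/1331) + 368/12243·(-343/64) + 197/561·1 = 1/4 ✓
b·(c∘Ac): 368/12243·(-2597/2944) + 197/561·85/197 = 1/8 ✓
b·Ac²: 368/12243·(-1113/4048) + 197/561·2261/8668 = 1/12 ✓
b·A²c: 197/561·187/1576 = 1/24 ✓; 4 stages ⇒ order 4.

4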